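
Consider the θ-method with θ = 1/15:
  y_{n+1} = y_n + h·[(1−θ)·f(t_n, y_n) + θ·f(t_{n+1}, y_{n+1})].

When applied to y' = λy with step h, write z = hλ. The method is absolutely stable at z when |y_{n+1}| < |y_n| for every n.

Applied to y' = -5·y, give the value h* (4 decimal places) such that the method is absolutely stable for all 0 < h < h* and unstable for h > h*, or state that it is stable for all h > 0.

(-2.3077,0); λ=-5 ⇒ h* = (30/13)/5 = 0.4615.

Test eqn y'=λy, z=hλ:
  y_{n+1} = y_n + z·[14/15·y_n + 1/15·y_{n+1}] ⇒ (1 − 1/15z)y_{n+1} = (1 + 14/15z)y_n
  ⇒ R(z) = (1 + 14/15z)/(1 − 1/15z).

Boundary: |R(x)|=1, x<0.
x=-0.56: |R|=0.4602
R=−1: 1+14/15x = −1+1/15x ⇒ -13/15x=2 ⇒ x=2/(-13/15)=-2.3077
Confirm numerically:
  x=-2.084: |R|=0.82978 <1
  x=-1.532: |R|=0.39003 <1
  x=-1.044: |R|=0.02393 <1
  x=-1.030: |R|=0.03618 <1
  x=-2.445: |R|=1.10232 >1
  x=-2.443: |R|=1.10084 >1
  x=-2.420: |R|=1.08381 >1
So |R|<1 on (-2.3077, 0).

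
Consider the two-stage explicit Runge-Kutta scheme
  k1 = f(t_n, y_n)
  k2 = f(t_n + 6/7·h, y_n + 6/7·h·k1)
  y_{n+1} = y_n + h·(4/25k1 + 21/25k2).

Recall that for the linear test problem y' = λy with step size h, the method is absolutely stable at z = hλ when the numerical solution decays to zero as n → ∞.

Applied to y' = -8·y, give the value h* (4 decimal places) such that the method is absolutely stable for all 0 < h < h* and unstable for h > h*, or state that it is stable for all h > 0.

(-1.3889,0); λ=-8 ⇒ h* = (25/18)/8 = 0.1736.

With y'=λy (z=hλ):
  k1=λy_n ⇒ h·k1=z·y_n;  k2=λ(1+6/7z)y_n ⇒ h·k2=z(1+6/7z)y_n
  y_{n+1}/y_n = 1 + 4/25z + 21/25z(1+6/7z) = 1 + z + 18/25z²
  R(z) = 1 + z + 18/25z².

Boundary: |R(x)|=1, x<0.
x=-1.67: |R|=1.3380
R=1: x+18/25x²=0 ⇒ x=−25/18=-1.3889; min R=1−1/(4·18/25)=0.6528>−1
Confirm numerically:
  x=-1.072: |R|=0.75541 <1
  x=-0.973: |R|=0.70864 <1
  x=-0.882: |R|=0.67811 <1
  x=-0.622: |R|=0.65656 <1
  x=-1.978: |R|=1.83899 >1
  x=-1.869: |R|=1.64608 >1
Stable set (-1.3889, 0).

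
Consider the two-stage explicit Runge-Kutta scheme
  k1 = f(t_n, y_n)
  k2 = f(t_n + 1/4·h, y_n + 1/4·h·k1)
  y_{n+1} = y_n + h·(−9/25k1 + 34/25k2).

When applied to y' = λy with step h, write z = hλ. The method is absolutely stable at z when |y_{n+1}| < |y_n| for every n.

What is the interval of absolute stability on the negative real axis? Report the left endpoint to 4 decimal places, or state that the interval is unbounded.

On y'=λy, z=hλ:
  k1=λy_n ⇒ h·k1=z·y_n;  k2=λ(1+1/4z)y_n ⇒ h·k2=z(1+1/4z)y_n
  y_{n+1}/y_n = 1 − 9/25z + 34/25z(1+1/4z) = 1 + z + 17/50z²
  R(z) = 1 + z + 17/50z².

Find x<0 with |R(x)|<1.
x=-0.95: |R|=0.3569
R=1: x+17/50x²=0 ⇒ x=−50/17=-2.9412; min R=1−1/(4·17/50)=0.2647>−1
Confirm numerically:
  x=-2.430: |R|=0.57767 <1
  x=-2.222: |R|=0.45668 <1
  x=-1.985: |R|=0.35468 <1
  x=-3.311: |R|=1.41633 >1
  x=-3.294: |R|=1.39515 >1
Interval (-2.9412, 0).

z∈(-2.9412,0).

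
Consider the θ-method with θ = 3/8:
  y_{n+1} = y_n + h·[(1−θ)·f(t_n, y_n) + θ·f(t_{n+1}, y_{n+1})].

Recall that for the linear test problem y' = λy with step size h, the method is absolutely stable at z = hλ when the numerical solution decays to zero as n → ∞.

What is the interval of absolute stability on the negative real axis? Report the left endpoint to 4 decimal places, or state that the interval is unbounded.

(-8.0000, 0).

On y'=λy, z=hλ:
  y_{n+1} = y_n + z·[5/8·y_n + 3/8·y_{n+1}] ⇒ (1 − 3/8z)y_{n+1} = (1 + 5/8z)y_n
  R(z) = (1 + 5/8z)/(1 − 3/8z).

Boundary: |R(x)|=1, x<0.
x=-1.23: |R|=0.1583
R=−1: 1+5/8x = −1+3/8x ⇒ -1/4x=2 ⇒ x=2/(-1/4)=-8.0000
Confirm numerically:
  x=-7.499: |R|=0.96714 <1
  x=-6.867: |R|=0.92077 <1
  x=-6.722: |R|=0.90925 <1
  x=-3.579: |R|=0.52810 <1
  x=-8.225: |R|=1.01377 >1
  x=-8.125: |R|=1.00772 >1
Stable set (-8.0000, 0).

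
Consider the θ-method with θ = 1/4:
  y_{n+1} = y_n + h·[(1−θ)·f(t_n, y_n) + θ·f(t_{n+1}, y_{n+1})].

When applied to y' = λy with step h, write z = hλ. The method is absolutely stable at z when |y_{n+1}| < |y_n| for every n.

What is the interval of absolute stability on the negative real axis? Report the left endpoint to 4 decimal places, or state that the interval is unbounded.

Set f=λy, z=hλ:
  y_{n+1} = y_n + z·[3/4·y_n + 1/4·y_{n+1}] ⇒ (1 − 1/4z)y_{n+1} = (1 + 3/4z)y_n
  ⇒ R(z) = (1 + 3/4z)/(1 − 1/4z).

Boundary: |R(x)|=1, x<0.
x=-1.18: |R|=0.0888
R=−1: 1+3/4x = −1+1/4x ⇒ -1/2x=2 ⇒ x=2/(-1/2)=-4.0000
Confirm numerically:
  x=-3.319: |R|=0.81391 <1
  x=-3.202: |R|=0.77839 <1
  x=-1.917: |R|=0.29593 <1
  x=-4.590: |R|=1.13737 >1
  x=-4.415: |R|=1.09863 >1
  x=-4.319: |R|=1.07669 >1
Stable set (-4.0000, 0).

z∈(-4.0000,0).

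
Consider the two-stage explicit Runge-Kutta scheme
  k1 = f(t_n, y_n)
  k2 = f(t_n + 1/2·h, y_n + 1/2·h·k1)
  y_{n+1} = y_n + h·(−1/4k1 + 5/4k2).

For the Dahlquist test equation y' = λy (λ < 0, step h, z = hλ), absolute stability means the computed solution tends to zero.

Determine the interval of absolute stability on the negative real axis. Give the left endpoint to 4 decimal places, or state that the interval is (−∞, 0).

Set f=λy, z=hλ:
  k1=λy_n ⇒ h·k1=z·y_n;  k2=λ(1+1/2z)y_n ⇒ h·k2=z(1+1/2z)y_n
  y_{n+1}/y_n = 1 − 1/4z + 5/4z(1+1/2z) = 1 + z + 5/8z²
  ⇒ R(z) = 1 + z + 5/8z².

Solve |R(x)|<1 on ℝ⁻.
x=-0.56: |R|=0.6360
R=1: x+5/8x²=0 ⇒ x=−8/5=-1.6000; min R=1−1/(4·5/8)=0.6000>−1
Confirm numerically:
  x=-1.041: |R|=0.63630 <1
  x=-0.687: |R|=0.60798 <1
  x=-1.708: |R|=1.11529 >1
  x=-1.694: |R|=1.09952 >1
Interval (-1.6000, 0).

(-1.6000, 0).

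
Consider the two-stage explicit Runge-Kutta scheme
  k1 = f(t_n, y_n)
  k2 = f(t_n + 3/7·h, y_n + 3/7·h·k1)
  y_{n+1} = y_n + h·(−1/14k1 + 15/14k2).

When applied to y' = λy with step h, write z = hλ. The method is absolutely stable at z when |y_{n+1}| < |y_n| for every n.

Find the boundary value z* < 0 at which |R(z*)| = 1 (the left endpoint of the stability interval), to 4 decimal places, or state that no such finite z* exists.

With y'=λy (z=hλ):
  k1=λy_n ⇒ h·k1=z·y_n;  k2=λ(1+3/7z)y_n ⇒ h·k2=z(1+3/7z)y_n
  y_{n+1}/y_n = 1 − 1/14z + 15/14z(1+3/7z) = 1 + z + 45/98z²
  Hence R(z) = 1 + z + 45/98z².

Boundary: |R(x)|=1, x<0.
x=-0.89: |R|=0.4737
R=1: x+45/98x²=0 ⇒ x=−98/45=-2.1778; min R=1−1/(4·45/98)=0.4556>−1
Confirm numerically:
  x=-1.303: |R|=0.47661 <1
  x=-1.114: |R|=0.45585 <1
  x=-0.916: |R|=0.46928 <1
  x=-2.647: |R|=1.57032 >1
  x=-2.488: |R|=1.35441 >1
  x=-2.431: |R|=1.28267 >1
Stable set (-2.1778, 0).

z* = -2.1778.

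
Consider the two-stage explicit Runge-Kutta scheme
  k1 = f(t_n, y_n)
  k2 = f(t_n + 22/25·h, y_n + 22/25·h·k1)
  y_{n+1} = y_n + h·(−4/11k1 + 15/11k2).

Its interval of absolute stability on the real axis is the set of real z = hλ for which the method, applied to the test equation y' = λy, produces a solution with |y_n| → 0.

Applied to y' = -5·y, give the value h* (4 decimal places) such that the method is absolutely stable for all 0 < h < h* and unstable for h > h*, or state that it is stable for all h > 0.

(-0.8333,0); λ=-5 ⇒ h* = (5/6)/5 = 0.1667.

On y'=λy, z=hλ:
  k1=λy_n ⇒ h·k1=z·y_n;  k2=λ(1+22/25z)y_n ⇒ h·k2=z(1+22/25z)y_n
  y_{n+1}/y_n = 1 − 4/11z + 15/11z(1+22/25z) = 1 + z + 6/5z²
  so R(z) = 1 + z + 6/5z².

Solve |R(x)|<1 on ℝ⁻.
x=-1.27: |R|=1.6655
R=1: x+6/5x²=0 ⇒ x=−5/6=-0.8333; min R=1−1/(4·6/5)=0.7917>−1
Confirm numerically:
  x=-0.553: |R|=0.81397 <1
  x=-0.544: |R|=0.81112 <1
  x=-0.369: |R|=0.79439 <1
  x=-1.306: |R|=1.74076 >1
  x=-1.219: |R|=1.56415 >1
Stable set (-0.8333, 0).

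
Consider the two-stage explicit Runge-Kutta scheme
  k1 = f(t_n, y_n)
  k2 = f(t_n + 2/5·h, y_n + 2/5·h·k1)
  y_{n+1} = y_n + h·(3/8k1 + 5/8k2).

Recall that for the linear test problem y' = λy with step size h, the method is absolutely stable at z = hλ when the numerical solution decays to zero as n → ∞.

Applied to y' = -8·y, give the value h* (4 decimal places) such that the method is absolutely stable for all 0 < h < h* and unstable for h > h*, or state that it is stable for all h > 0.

Test eqn y'=λy, z=hλ:
  k1=λy_n ⇒ h·k1=z·y_n;  k2=λ(1+2/5z)y_n ⇒ h·k2=z(1+2/5z)y_n
  y_{n+1}/y_n = 1 + 3/8z + 5/8z(1+2/5z) = 1 + z + 1/4z²
  Hence R(z) = 1 + z + 1/4z².

Boundary: |R(x)|=1, x<0.
x=-0.98: |R|=0.2601
R=1: x+1/4x²=0 ⇒ x=−4=-4.0000; min R=1−1/(4·1/4)=0.0000>−1
Confirm numerically:
  x=-3.278: |R|=0.40832 <1
  x=-2.143: |R|=0.00511 <1
  x=-1.825: |R|=0.00766 <1
  x=-1.758: |R|=0.01464 <1
  x=-4.561: |R|=1.63968 >1
  x=-4.319: |R|=1.34444 >1
  x=-4.112: |R|=1.11514 >1
Stable set (-4.0000, 0).

(-4.0000,0); λ=-8 ⇒ h* = (4)/8 = 0.5000.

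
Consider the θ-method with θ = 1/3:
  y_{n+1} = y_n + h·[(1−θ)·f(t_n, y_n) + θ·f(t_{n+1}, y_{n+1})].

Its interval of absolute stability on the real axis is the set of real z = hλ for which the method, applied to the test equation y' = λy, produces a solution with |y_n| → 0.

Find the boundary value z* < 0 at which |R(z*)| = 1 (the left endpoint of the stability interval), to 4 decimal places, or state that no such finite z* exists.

With y'=λy (z=hλ):
  y_{n+1} = y_n + z·[2/3·y_n + 1/3·y_{n+1}] ⇒ (1 − 1/3z)y_{n+1} = (1 + 2/3z)y_n
  ⇒ R(z) = (1 + 2/3z)/(1 − 1/3z).

Need |R(x)|<1, x<0.
x=-1.06: |R|=0.2167
R=−1: 1+2/3x = −1+1/3x ⇒ -1/3x=2 ⇒ x=2/(-1/3)=-6.0000
Confirm numerically:
  x=-5.051: |R|=0.88213 <1
  x=-4.927: |R|=0.86464 <1
  x=-3.787: |R|=0.67394 <1
  x=-6.315: |R|=1.03382 >1
  x=-6.181: |R|=1.01971 >1
So |R|<1 on (-6.0000, 0).

z* = -6.0000.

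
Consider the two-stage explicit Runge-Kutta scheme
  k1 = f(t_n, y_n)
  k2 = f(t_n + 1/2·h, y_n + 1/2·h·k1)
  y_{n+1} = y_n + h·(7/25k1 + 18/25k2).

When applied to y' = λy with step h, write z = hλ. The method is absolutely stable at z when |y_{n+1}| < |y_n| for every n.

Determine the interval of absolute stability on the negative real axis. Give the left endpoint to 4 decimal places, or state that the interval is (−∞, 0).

Set f=λy, z=hλ:
  k1=λy_n ⇒ h·k1=z·y_n;  k2=λ(1+1/2z)y_n ⇒ h·k2=z(1+1/2z)y_n
  y_{n+1}/y_n = 1 + 7/25z + 18/25z(1+1/2z) = 1 + z + 9/25z²
  ⇒ R(z) = 1 + z + 9/25z².

Boundary: |R(x)|=1, x<0.
x=-0.56: |R|=0.5529
R=1: x+9/25x²=0 ⇒ x=−25/9=-2.7778; min R=1−1/(4·9/25)=0.3056>−1
Confirm numerically:
  x=-2.330: |R|=0.62440 <1
  x=-1.907: |R|=0.40219 <1
  x=-1.580: |R|=0.31870 <1
  x=-3.366: |R|=1.71278 >1
  x=-3.164: |R|=1.43992 >1
Interval (-2.7778, 0).

z∈(-2.7778,0).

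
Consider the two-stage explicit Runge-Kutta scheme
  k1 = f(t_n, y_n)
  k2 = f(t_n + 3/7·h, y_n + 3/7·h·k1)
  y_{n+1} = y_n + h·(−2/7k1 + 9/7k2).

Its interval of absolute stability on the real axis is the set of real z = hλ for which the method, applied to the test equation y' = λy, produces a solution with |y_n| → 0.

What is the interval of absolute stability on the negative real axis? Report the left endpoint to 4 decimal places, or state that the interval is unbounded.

(-1.8148, 0).

With y'=λy (z=hλ):
  k1=λy_n ⇒ h·k1=z·y_n;  k2=λ(1+3/7z)y_n ⇒ h·k2=z(1+3/7z)y_n
  y_{n+1}/y_n = 1 − 2/7z + 9/7z(1+3/7z) = 1 + z + 27/49z²
  so R(z) = 1 + z + 27/49z².

Boundary: |R(x)|=1, x<0.
x=-0.79: |R|=0.5539
R=1: x+27/49x²=0 ⇒ x=−49/27=-1.8148; min R=1−1/(4·27/49)=0.5463>−1
Confirm numerically:
  x=-1.746: |R|=0.93379 <1
  x=-0.992: |R|=0.55024 <1
  x=-0.772: |R|=0.55640 <1
  x=-0.749: |R|=0.56012 <1
  x=-2.364: |R|=1.71538 >1
  x=-2.265: |R|=1.56186 >1
  x=-2.079: |R|=1.30264 >1
Interval (-1.8148, 0).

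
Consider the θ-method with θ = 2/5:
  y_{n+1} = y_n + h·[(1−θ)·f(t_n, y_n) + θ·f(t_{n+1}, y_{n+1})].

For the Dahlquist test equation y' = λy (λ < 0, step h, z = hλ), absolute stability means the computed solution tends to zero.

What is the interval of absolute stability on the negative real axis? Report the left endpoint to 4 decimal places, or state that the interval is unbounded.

(-10.0000, 0).

On y'=λy, z=hλ:
  y_{n+1} = y_n + z·[3/5·y_n + 2/5·y_{n+1}] ⇒ (1 − 2/5z)y_{n+1} = (1 + 3/5z)y_n
  so R(z) = (1 + 3/5z)/(1 − 2/5z).

Need |R(x)|<1, x<0.
x=-1.53: |R|=0.0509
R=−1: 1+3/5x = −1+2/5x ⇒ -1/5x=2 ⇒ x=2/(-1/5)=-10.0000
Confirm numerically:
  x=-9.848: |R|=0.99385 <1
  x=-9.812: |R|=0.99237 <1
  x=-6.635: |R|=0.81582 <1
  x=-4.851: |R|=0.64978 <1
  x=-10.513: |R|=1.01971 >1
  x=-10.490: |R|=1.01886 >1
  x=-10.116: |R|=1.00460 >1
So |R|<1 on (-10.0000, 0).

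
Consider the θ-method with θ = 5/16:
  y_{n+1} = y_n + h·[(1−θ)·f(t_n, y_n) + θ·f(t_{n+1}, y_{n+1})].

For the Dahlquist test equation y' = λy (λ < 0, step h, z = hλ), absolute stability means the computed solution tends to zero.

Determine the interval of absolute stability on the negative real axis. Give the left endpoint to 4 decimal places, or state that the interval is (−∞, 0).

Set f=λy, z=hλ:
  y_{n+1} = y_n + z·[11/16·y_n + 5/16·y_{n+1}] ⇒ (1 − 5/16z)y_{n+1} = (1 + 11/16z)y_n
  Hence R(z) = (1 + 11/16z)/(1 − 5/16z).

Boundary: |R(x)|=1, x<0.
x=-1.67: |R|=0.0973
R=−1: 1+11/16x = −1+5/16x ⇒ -3/8x=2 ⇒ x=2/(-3/8)=-5.3333
Confirm numerically:
  x=-4.837: |R|=0.92589 <1
  x=-3.936: |R|=0.76502 <1
  x=-3.539: |R|=0.68049 <1
  x=-2.943: |R|=0.53306 <1
  x=-5.861: |R|=1.06988 >1
  x=-5.611: |R|=1.03782 >1
Interval (-5.3333, 0).

z∈(-5.3333,0).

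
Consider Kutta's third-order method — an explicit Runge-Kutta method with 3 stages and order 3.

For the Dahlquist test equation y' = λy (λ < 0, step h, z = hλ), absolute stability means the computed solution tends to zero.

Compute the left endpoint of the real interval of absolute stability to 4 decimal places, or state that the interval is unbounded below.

Set f=λy, z=hλ:
  order 3, 3-stage ⇒ R(z)=1+z+z^2/2+z^3/6
  (e.g. R(-0.76)=0.45564, |R|=0.45564)

Need |R(x)|<1, x<0.
x=-0.76: |R|=0.4556
|R(-1.46)|=0.0871 |R(-1.29)|=0.1843 |R(-0.81)|=0.4295
Bisect:
  x_lo=-3.1210 |R|=2.3175  x_hi=-0.2421 |R|=0.7848
  mid=-1.68157 |R|=0.06022 →hi
  mid=-2.40130 |R|=0.82593 →hi
  mid=-2.76117 |R|=1.45769 →lo
  mid=-2.58124 |R|=1.11621 →lo
  mid=-2.49127 |R|=0.96504 →hi
  mid=-2.53625 |R|=1.03907 →lo
  mid=-2.51376 |R|=1.00167 →lo
  mid=-2.50252 |R|=0.98326 →hi
  mid=-2.50814 |R|=0.99244 →hi
  mid=-2.51095 |R|=0.99705 →hi
  ...
  [-2.51288,-2.51271] ⇒ x*=-2.5127
Stable set (-2.5127, 0).

left endpoint -2.5127.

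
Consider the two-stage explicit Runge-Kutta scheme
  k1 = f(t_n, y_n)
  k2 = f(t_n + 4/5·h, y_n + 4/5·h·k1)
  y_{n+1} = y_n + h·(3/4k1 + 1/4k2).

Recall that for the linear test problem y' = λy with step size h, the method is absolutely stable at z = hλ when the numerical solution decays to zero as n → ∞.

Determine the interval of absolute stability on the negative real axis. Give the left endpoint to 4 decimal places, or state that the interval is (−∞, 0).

(-5.0000, 0).

Test eqn y'=λy, z=hλ:
  k1=λy_n ⇒ h·k1=z·y_n;  k2=λ(1+4/5z)y_n ⇒ h·k2=z(1+4/5z)y_n
  y_{n+1}/y_n = 1 + 3/4z + 1/4z(1+4/5z) = 1 + z + 1/5z²
  Hence R(z) = 1 + z + 1/5z².

Solve |R(x)|<1 on ℝ⁻.
x=-1.51: |R|=0.0540
R=1: x+1/5x²=0 ⇒ x=−5=-5.0000; min R=1−1/(4·1/5)=-0.2500>−1
Confirm numerically:
  x=-4.090: |R|=0.25562 <1
  x=-3.989: |R|=0.19342 <1
  x=-3.385: |R|=0.09335 <1
  x=-2.055: |R|=0.21040 <1
  x=-5.391: |R|=1.42158 >1
  x=-5.226: |R|=1.23622 >1
Interval (-5.0000, 0).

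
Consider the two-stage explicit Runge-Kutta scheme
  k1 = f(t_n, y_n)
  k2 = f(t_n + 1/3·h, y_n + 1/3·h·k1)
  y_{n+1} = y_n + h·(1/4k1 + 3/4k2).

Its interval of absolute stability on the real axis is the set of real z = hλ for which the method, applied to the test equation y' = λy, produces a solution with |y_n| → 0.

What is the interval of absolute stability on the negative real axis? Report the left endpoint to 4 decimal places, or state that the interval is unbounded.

(-4.0000, 0).

On y'=λy, z=hλ:
  k1=λy_n ⇒ h·k1=z·y_n;  k2=λ(1+1/3z)y_n ⇒ h·k2=z(1+1/3z)y_n
  y_{n+1}/y_n = 1 + 1/4z + 3/4z(1+1/3z) = 1 + z + 1/4z²
  Hence R(z) = 1 + z + 1/4z².

Need |R(x)|<1, x<0.
x=-0.63: |R|=0.4692
R=1: x+1/4x²=0 ⇒ x=−4=-4.0000; min R=1−1/(4·1/4)=0.0000>−1
Confirm numerically:
  x=-3.686: |R|=0.71065 <1
  x=-3.217: |R|=0.37027 <1
  x=-2.009: |R|=0.00002 <1
  x=-4.104: |R|=1.10670 >1
  x=-4.043: |R|=1.04346 >1
So |R|<1 on (-4.0000, 0).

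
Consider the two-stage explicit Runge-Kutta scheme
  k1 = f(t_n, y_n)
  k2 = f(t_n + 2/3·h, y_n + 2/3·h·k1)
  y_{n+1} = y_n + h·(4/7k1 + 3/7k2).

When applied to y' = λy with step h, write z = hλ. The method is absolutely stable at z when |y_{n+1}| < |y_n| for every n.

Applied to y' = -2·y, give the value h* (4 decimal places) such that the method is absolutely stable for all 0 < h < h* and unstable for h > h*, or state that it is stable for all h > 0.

(-3.5000,0); λ=-2 ⇒ h* = (7/2)/2 = 1.7500.

With y'=λy (z=hλ):
  k1=λy_n ⇒ h·k1=z·y_n;  k2=λ(1+2/3z)y_n ⇒ h·k2=z(1+2/3z)y_n
  y_{n+1}/y_n = 1 + 4/7z + 3/7z(1+2/3z) = 1 + z + 2/7z²
  Hence R(z) = 1 + z + 2/7z².

Boundary: |R(x)|=1, x<0.
x=-0.89: |R|=0.3363
R=1: x+2/7x²=0 ⇒ x=−7/2=-3.5000; min R=1−1/(4·2/7)=0.1250>−1
Confirm numerically:
  x=-2.297: |R|=0.21049 <1
  x=-1.744: |R|=0.12501 <1
  x=-1.716: |R|=0.12533 <1
  x=-3.972: |R|=1.53565 >1
  x=-3.949: |R|=1.50660 >1
  x=-3.568: |R|=1.06932 >1
So |R|<1 on (-3.5000, 0).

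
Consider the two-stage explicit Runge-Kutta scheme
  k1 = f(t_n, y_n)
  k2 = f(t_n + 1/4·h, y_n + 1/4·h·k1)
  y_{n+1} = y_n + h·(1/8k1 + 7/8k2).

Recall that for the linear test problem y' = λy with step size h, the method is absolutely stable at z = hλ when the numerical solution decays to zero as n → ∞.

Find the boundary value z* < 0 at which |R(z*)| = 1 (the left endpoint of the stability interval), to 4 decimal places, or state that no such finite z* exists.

z* = -4.5714.

With y'=λy (z=hλ):
  k1=λy_n ⇒ h·k1=z·y_n;  k2=λ(1+1/4z)y_n ⇒ h·k2=z(1+1/4z)y_n
  y_{n+1}/y_n = 1 + 1/8z + 7/8z(1+1/4z) = 1 + z + 7/32z²
  Hence R(z) = 1 + z + 7/32z².

Solve |R(x)|<1 on ℝ⁻.
x=-0.7: |R|=0.4072
R=1: x+7/32x²=0 ⇒ x=−32/7=-4.5714; min R=1−1/(4·7/32)=-0.1429>−1
Confirm numerically:
  x=-4.099: |R|=0.57639 <1
  x=-2.627: |R|=0.11738 <1
  x=-2.433: |R|=0.13811 <1
  x=-1.979: |R|=0.12228 <1
  x=-5.105: |R|=1.59585 >1
  x=-4.832: |R|=1.27542 >1
So |R|<1 on (-4.5714, 0).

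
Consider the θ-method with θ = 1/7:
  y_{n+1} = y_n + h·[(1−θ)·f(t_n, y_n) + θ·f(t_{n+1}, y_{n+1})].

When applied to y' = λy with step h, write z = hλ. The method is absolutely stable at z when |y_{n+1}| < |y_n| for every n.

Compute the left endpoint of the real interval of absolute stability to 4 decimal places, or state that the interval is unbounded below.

Test eqn y'=λy, z=hλ:
  y_{n+1} = y_n + z·[6/7·y_n + 1/7·y_{n+1}] ⇒ (1 − 1/7z)y_{n+1} = (1 + 6/7z)y_n
  Hence R(z) = (1 + 6/7z)/(1 − 1/7z).

Need |R(x)|<1, x<0.
x=-0.7: |R|=0.3636
R=−1: 1+6/7x = −1+1/7x ⇒ -5/7x=2 ⇒ x=2/(-5/7)=-2.8000
Confirm numerically:
  x=-2.460: |R|=0.82030 <1
  x=-2.389: |R|=0.78113 <1
  x=-1.241: |R|=0.05412 <1
  x=-1.176: |R|=0.00685 <1
  x=-3.085: |R|=1.14130 >1
  x=-2.854: |R|=1.02740 >1
Stable set (-2.8000, 0).

z* = -2.8000.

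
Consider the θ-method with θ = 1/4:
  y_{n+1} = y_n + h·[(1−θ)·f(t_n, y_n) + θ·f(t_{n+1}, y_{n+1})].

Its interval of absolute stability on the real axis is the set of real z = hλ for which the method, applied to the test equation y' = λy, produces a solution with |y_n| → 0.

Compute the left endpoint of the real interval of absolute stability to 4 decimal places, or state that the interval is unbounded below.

z* = -4.0000.

On y'=λy, z=hλ:
  y_{n+1} = y_n + z·[3/4·y_n + 1/4·y_{n+1}] ⇒ (1 − 1/4z)y_{n+1} = (1 + 3/4z)y_n
  ⇒ R(z) = (1 + 3/4z)/(1 − 1/4z).

Need |R(x)|<1, x<0.
x=-1.15: |R|=0.1068
R=−1: 1+3/4x = −1+1/4x ⇒ -1/2x=2 ⇒ x=2/(-1/2)=-4.0000
Confirm numerically:
  x=-3.878: |R|=0.96903 <1
  x=-3.755: |R|=0.93681 <1
  x=-3.445: |R|=0.85091 <1
  x=-3.300: |R|=0.80822 <1
  x=-4.571: |R|=1.13324 >1
  x=-4.061: |R|=1.01513 >1
Stable set (-4.0000, 0).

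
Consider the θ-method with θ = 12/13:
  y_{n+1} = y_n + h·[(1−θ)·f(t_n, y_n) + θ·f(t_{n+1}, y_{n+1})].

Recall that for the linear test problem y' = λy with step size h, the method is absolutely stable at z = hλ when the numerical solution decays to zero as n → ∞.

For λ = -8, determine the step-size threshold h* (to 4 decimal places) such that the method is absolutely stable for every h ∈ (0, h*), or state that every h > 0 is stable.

unbounded; (−∞, 0). Any h>0 works for λ=-8.

Test eqn y'=λy, z=hλ:
  y_{n+1} = y_n + z·[1/13·y_n + 12/13·y_{n+1}] ⇒ (1 − 12/13z)y_{n+1} = (1 + 1/13z)y_n
  ⇒ R(z) = (1 + 1/13z)/(1 − 12/13z).

Solve |R(x)|<1 on ℝ⁻.
x=-0.67: |R|=0.5860
x=-2: |R|=0.2973
x=-10: |R|=0.0226
x=-100: |R|=0.0717
θ=12/13≥1/2 ⇒ |1+1/13x|<|1−12/13x| ∀x<0 ⇒ stable on all of ℝ⁻.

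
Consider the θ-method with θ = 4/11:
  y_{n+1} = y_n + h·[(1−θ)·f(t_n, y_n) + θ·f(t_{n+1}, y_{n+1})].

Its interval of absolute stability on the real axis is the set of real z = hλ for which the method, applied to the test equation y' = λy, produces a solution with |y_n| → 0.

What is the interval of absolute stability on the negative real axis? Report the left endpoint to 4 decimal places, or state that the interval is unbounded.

On y'=λy, z=hλ:
  y_{n+1} = y_n + z·[7/11·y_n + 4/11·y_{n+1}] ⇒ (1 − 4/11z)y_{n+1} = (1 + 7/11z)y_n
  Hence R(z) = (1 + 7/11z)/(1 − 4/11z).

Need |R(x)|<1, x<0.
x=-0.34: |R|=0.6974
R=−1: 1+7/11x = −1+4/11x ⇒ -3/11x=2 ⇒ x=2/(-3/11)=-7.3333
Confirm numerically:
  x=-6.445: |R|=0.92754 <1
  x=-5.460: |R|=0.82887 <1
  x=-5.263: |R|=0.80622 <1
  x=-2.952: |R|=0.42371 <1
  x=-7.748: |R|=1.02962 >1
  x=-7.361: |R|=1.00205 >1
Interval (-7.3333, 0).

z∈(-7.3333,0).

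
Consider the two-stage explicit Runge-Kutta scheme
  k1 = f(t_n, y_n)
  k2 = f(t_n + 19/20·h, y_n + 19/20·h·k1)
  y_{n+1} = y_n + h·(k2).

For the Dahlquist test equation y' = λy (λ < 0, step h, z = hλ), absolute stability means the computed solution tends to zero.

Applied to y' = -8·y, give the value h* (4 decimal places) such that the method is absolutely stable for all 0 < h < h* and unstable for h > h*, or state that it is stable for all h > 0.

Set f=λy, z=hλ:
  k1=λy_n ⇒ h·k1=z·y_n;  k2=λ(1+19/20z)y_n ⇒ h·k2=z(1+19/20z)y_n
  y_{n+1}/y_n = 1 + z(1+19/20z) = 1 + z + 19/20z²
  ⇒ R(z) = 1 + z + 19/20z².

Need |R(x)|<1, x<0.
x=-1.36: |R|=1.3971
R=1: x+19/20x²=0 ⇒ x=−20/19=-1.0526; min R=1−1/(4·19/20)=0.7368>−1
Confirm numerically:
  x=-0.751: |R|=0.78480 <1
  x=-0.727: |R|=0.77510 <1
  x=-0.506: |R|=0.73723 <1
  x=-0.429: |R|=0.74584 <1
  x=-1.628: |R|=1.88986 >1
  x=-1.537: |R|=1.70725 >1
So |R|<1 on (-1.0526, 0).

(-1.0526,0); λ=-8 ⇒ h* = (20/19)/8 = 0.1316.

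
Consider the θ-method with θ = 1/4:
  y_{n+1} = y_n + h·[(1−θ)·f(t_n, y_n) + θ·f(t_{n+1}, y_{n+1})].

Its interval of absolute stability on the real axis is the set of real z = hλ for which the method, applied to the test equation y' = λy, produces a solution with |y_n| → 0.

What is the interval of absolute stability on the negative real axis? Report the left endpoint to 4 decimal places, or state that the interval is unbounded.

On y'=λy, z=hλ:
  y_{n+1} = y_n + z·[3/4·y_n + 1/4·y_{n+1}] ⇒ (1 − 1/4z)y_{n+1} = (1 + 3/4z)y_n
  ⇒ R(z) = (1 + 3/4z)/(1 − 1/4z).

Need |R(x)|<1, x<0.
x=-1.44: |R|=0.0588
R=−1: 1+3/4x = −1+1/4x ⇒ -1/2x=2 ⇒ x=2/(-1/2)=-4.0000
Confirm numerically:
  x=-2.950: |R|=0.69784 <1
  x=-2.597: |R|=0.57466 <1
  x=-2.542: |R|=0.55426 <1
  x=-2.319: |R|=0.46795 <1
  x=-4.525: |R|=1.12317 >1
  x=-4.089: |R|=1.02201 >1
Interval (-4.0000, 0).

z∈(-4.0000,0).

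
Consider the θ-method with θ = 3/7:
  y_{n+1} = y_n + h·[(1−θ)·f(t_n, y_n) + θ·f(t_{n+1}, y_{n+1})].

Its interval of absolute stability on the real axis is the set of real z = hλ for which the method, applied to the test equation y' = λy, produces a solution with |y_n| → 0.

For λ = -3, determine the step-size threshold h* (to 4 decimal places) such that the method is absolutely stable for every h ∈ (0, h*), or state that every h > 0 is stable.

(-14.0000,0); λ=-3 ⇒ h* = (14)/3 = 4.6667.

On y'=λy, z=hλ:
  y_{n+1} = y_n + z·[4/7·y_n + 3/7·y_{n+1}] ⇒ (1 − 3/7z)y_{n+1} = (1 + 4/7z)y_n
  Hence R(z) = (1 + 4/7z)/(1 − 3/7z).

Boundary: |R(x)|=1, x<0.
x=-1.29: |R|=0.1693
R=−1: 1+4/7x = −1+3/7x ⇒ -1/7x=2 ⇒ x=2/(-1/7)=-14.0000
Confirm numerically:
  x=-13.599: |R|=0.99161 <1
  x=-8.993: |R|=0.85264 <1
  x=-5.901: |R|=0.67215 <1
  x=-14.527: |R|=1.01042 >1
  x=-14.344: |R|=1.00688 >1
  x=-14.072: |R|=1.00146 >1
So |R|<1 on (-14.0000, 0).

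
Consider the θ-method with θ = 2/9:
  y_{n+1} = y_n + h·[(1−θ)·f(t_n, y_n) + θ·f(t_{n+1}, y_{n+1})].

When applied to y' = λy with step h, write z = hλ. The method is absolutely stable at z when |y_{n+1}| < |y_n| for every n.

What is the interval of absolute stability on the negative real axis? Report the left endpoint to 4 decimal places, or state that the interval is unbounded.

(-3.6000, 0).

Set f=λy, z=hλ:
  y_{n+1} = y_n + z·[7/9·y_n + 2/9·y_{n+1}] ⇒ (1 − 2/9z)y_{n+1} = (1 + 7/9z)y_n
  R(z) = (1 + 7/9z)/(1 − 2/9z).

Solve |R(x)|<1 on ℝ⁻.
x=-1.24: |R|=0.0279
R=−1: 1+7/9x = −1+2/9x ⇒ -5/9x=2 ⇒ x=2/(-5/9)=-3.6000
Confirm numerically:
  x=-3.191: |R|=0.86705 <1
  x=-2.418: |R|=0.57285 <1
  x=-1.734: |R|=0.25168 <1
  x=-1.720: |R|=0.24437 <1
  x=-4.191: |R|=1.17000 >1
  x=-3.938: |R|=1.10014 >1
So |R|<1 on (-3.6000, 0).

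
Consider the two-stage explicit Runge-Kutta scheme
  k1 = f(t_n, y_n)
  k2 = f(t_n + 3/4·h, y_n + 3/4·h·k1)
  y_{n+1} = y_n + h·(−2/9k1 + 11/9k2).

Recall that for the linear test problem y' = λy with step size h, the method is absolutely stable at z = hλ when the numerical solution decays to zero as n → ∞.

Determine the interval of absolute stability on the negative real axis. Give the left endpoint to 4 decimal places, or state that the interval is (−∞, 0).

(-1.0909, 0).

With y'=λy (z=hλ):
  k1=λy_n ⇒ h·k1=z·y_n;  k2=λ(1+3/4z)y_n ⇒ h·k2=z(1+3/4z)y_n
  y_{n+1}/y_n = 1 − 2/9z + 11/9z(1+3/4z) = 1 + z + 11/12z²
  ⇒ R(z) = 1 + z + 11/12z².

Boundary: |R(x)|=1, x<0.
x=-0.88: |R|=0.8299
R=1: x+11/12x²=0 ⇒ x=−12/11=-1.0909; min R=1−1/(4·11/12)=0.7273>−1
Confirm numerically:
  x=-0.880: |R|=0.82987 <1
  x=-0.685: |R|=0.74512 <1
  x=-0.576: |R|=0.72813 <1
  x=-0.525: |R|=0.72766 <1
  x=-1.471: |R|=1.51252 >1
  x=-1.304: |R|=1.25471 >1
  x=-1.133: |R|=1.04371 >1
Stable set (-1.0909, 0).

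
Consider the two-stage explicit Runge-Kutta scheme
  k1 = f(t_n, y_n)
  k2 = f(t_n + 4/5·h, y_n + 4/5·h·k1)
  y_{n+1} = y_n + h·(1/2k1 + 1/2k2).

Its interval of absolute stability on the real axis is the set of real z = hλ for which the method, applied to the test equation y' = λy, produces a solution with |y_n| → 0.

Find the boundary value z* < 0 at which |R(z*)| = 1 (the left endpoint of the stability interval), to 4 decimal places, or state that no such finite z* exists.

Set f=λy, z=hλ:
  k1=λy_n ⇒ h·k1=z·y_n;  k2=λ(1+4/5z)y_n ⇒ h·k2=z(1+4/5z)y_n
  y_{n+1}/y_n = 1 + 1/2z + 1/2z(1+4/5z) = 1 + z + 2/5z²
  ⇒ R(z) = 1 + z + 2/5z².

Solve |R(x)|<1 on ℝ⁻.
x=-1.73: |R|=0.4672
R=1: x+2/5x²=0 ⇒ x=−5/2=-2.5000; min R=1−1/(4·2/5)=0.3750>−1
Confirm numerically:
  x=-2.223: |R|=0.75369 <1
  x=-1.880: |R|=0.53376 <1
  x=-1.715: |R|=0.46149 <1
  x=-1.122: |R|=0.38155 <1
  x=-3.086: |R|=1.72336 >1
  x=-2.553: |R|=1.05412 >1
Interval (-2.5000, 0).

z* = -2.5000.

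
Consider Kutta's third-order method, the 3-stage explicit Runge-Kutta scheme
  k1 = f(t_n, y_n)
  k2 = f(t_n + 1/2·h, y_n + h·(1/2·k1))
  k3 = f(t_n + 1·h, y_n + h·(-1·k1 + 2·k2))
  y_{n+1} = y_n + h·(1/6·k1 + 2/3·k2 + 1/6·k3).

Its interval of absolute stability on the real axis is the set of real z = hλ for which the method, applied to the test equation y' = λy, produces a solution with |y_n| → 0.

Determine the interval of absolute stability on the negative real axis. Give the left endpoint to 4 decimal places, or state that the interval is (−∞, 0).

Set f=λy, z=hλ:
  order 3, 3-stage ⇒ R(z)=1+z+z^2/2+z^3/6
  (e.g. R(-0.69)=0.49330, |R|=0.49330)

Find x<0 with |R(x)|<1.
x=-0.69: |R|=0.4933
|R(-2.89)|=1.7369 |R(-1.6)|=0.0027 |R(-0.6)|=0.5440
Bisect:
  x_lo=-3.1654 |R|=2.4417  x_hi=-0.1456 |R|=0.8645
  mid=-1.65553 |R|=0.04138 →hi
  mid=-2.41048 |R|=0.83959 →hi
  mid=-2.78796 |R|=1.51327 →lo
  mid=-2.59922 |R|=1.14794 →lo
  mid=-2.50485 |R|=0.98707 →hi
  mid=-2.55203 |R|=1.06578 →lo
  mid=-2.52844 |R|=1.02600 →lo
  mid=-2.51665 |R|=1.00643 →lo
  mid=-2.51075 |R|=0.99672 →hi
  ...
  [-2.51278,-2.51259] ⇒ x*=-2.5127
Stable set (-2.5127, 0).

z∈(-2.5127,0).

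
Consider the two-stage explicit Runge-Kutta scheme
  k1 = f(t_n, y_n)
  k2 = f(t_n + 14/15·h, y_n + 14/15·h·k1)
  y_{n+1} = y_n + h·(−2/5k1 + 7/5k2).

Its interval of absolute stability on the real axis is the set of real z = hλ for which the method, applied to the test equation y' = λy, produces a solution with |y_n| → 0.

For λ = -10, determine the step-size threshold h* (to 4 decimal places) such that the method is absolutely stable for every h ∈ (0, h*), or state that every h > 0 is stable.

(-0.7653,0); λ=-10 ⇒ h* = (75/98)/10 = 0.0765.

Set f=λy, z=hλ:
  k1=λy_n ⇒ h·k1=z·y_n;  k2=λ(1+14/15z)y_n ⇒ h·k2=z(1+14/15z)y_n
  y_{n+1}/y_n = 1 − 2/5z + 7/5z(1+14/15z) = 1 + z + 98/75z²
  Hence R(z) = 1 + z + 98/75z².

Solve |R(x)|<1 on ℝ⁻.
x=-1.6: |R|=2.7451
R=1: x+98/75x²=0 ⇒ x=−75/98=-0.7653; min R=1−1/(4·98/75)=0.8087>−1
Confirm numerically:
  x=-0.726: |R|=0.96271 <1
  x=-0.628: |R|=0.88733 <1
  x=-0.574: |R|=0.85652 <1
  x=-0.486: |R|=0.82263 <1
  x=-1.239: |R|=1.76689 >1
  x=-0.877: |R|=1.12800 >1
Interval (-0.7653, 0).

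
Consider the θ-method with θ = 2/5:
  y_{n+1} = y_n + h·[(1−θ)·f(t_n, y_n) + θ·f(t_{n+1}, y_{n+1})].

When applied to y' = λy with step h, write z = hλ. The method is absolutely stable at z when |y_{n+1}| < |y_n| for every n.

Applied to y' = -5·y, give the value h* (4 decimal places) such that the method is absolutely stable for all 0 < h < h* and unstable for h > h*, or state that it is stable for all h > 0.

Test eqn y'=λy, z=hλ:
  y_{n+1} = y_n + z·[3/5·y_n + 2/5·y_{n+1}] ⇒ (1 − 2/5z)y_{n+1} = (1 + 3/5z)y_n
  ⇒ R(z) = (1 + 3/5z)/(1 − 2/5z).

Solve |R(x)|<1 on ℝ⁻.
x=-1.25: |R|=0.1667
R=−1: 1+3/5x = −1+2/5x ⇒ -1/5x=2 ⇒ x=2/(-1/5)=-10.0000
Confirm numerically:
  x=-8.927: |R|=0.95305 <1
  x=-8.693: |R|=0.94162 <1
  x=-4.719: |R|=0.63423 <1
  x=-10.223: |R|=1.00876 >1
  x=-10.120: |R|=1.00475 >1
Stable set (-10.0000, 0).

(-10.0000,0); λ=-5 ⇒ h* = (10)/5 = 2.0000.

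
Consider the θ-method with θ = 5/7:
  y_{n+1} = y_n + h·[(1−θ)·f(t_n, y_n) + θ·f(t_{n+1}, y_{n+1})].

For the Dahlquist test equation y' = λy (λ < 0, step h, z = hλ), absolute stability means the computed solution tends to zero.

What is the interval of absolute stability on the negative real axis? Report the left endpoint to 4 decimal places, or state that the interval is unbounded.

(−∞, 0) — no finite endpoint.

Test eqn y'=λy, z=hλ:
  y_{n+1} = y_n + z·[2/7·y_n + 5/7·y_{n+1}] ⇒ (1 − 5/7z)y_{n+1} = (1 + 2/7z)y_n
  so R(z) = (1 + 2/7z)/(1 − 5/7z).

Find x<0 with |R(x)|<1.
x=-0.62: |R|=0.5703
x=-2: |R|=0.1765
x=-10: |R|=0.2281
x=-100: |R|=0.3807
θ=5/7≥1/2 ⇒ |1+2/7x|<|1−5/7x| ∀x<0 ⇒ unbounded interval.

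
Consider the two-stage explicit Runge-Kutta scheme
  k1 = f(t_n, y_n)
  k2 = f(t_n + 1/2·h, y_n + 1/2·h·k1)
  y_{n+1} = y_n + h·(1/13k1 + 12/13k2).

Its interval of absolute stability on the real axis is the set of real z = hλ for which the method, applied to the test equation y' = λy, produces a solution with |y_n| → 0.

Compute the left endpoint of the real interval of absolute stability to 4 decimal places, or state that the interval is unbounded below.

left endpoint -2.1667.

Test eqn y'=λy, z=hλ:
  k1=λy_n ⇒ h·k1=z·y_n;  k2=λ(1+1/2z)y_n ⇒ h·k2=z(1+1/2z)y_n
  y_{n+1}/y_n = 1 + 1/13z + 12/13z(1+1/2z) = 1 + z + 6/13z²
  so R(z) = 1 + z + 6/13z².

Find x<0 with |R(x)|<1.
x=-0.64: |R|=0.5490
R=1: x+6/13x²=0 ⇒ x=−13/6=-2.1667; min R=1−1/(4·6/13)=0.4583>−1
Confirm numerically:
  x=-2.120: |R|=0.95434 <1
  x=-1.844: |R|=0.72539 <1
  x=-0.999: |R|=0.46162 <1
  x=-2.525: |R|=1.41760 >1
  x=-2.448: |R|=1.31786 >1
  x=-2.338: |R|=1.18488 >1
So |R|<1 on (-2.1667, 0).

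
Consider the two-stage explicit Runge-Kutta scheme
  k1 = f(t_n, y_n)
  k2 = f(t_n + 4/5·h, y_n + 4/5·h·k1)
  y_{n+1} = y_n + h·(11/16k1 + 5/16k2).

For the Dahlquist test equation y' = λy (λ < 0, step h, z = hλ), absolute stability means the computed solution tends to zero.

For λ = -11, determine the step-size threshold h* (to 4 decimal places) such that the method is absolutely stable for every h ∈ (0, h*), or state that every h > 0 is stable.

Test eqn y'=λy, z=hλ:
  k1=λy_n ⇒ h·k1=z·y_n;  k2=λ(1+4/5z)y_n ⇒ h·k2=z(1+4/5z)y_n
  y_{n+1}/y_n = 1 + 11/16z + 5/16z(1+4/5z) = 1 + z + 1/4z²
  ⇒ R(z) = 1 + z + 1/4z².

Need |R(x)|<1, x<0.
x=-1.26: |R|=0.1369
R=1: x+1/4x²=0 ⇒ x=−4=-4.0000; min R=1−1/(4·1/4)=0.0000>−1
Confirm numerically:
  x=-3.338: |R|=0.44756 <1
  x=-2.983: |R|=0.24157 <1
  x=-2.509: |R|=0.06477 <1
  x=-4.462: |R|=1.51536 >1
  x=-4.429: |R|=1.47501 >1
  x=-4.175: |R|=1.18266 >1
So |R|<1 on (-4.0000, 0).

(-4.0000,0); λ=-11 ⇒ h* = (4)/11 = 0.3636.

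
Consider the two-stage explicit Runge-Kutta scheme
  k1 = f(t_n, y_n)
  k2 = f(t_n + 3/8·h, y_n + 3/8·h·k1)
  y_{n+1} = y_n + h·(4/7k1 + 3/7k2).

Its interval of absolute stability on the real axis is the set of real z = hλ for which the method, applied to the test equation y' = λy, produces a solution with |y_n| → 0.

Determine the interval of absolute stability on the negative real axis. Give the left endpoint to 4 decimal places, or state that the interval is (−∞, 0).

With y'=λy (z=hλ):
  k1=λy_n ⇒ h·k1=z·y_n;  k2=λ(1+3/8z)y_n ⇒ h·k2=z(1+3/8z)y_n
  y_{n+1}/y_n = 1 + 4/7z + 3/7z(1+3/8z) = 1 + z + 9/56z²
  so R(z) = 1 + z + 9/56z².

Need |R(x)|<1, x<0.
x=-0.73: |R|=0.3556
R=1: x+9/56x²=0 ⇒ x=−56/9=-6.2222; min R=1−1/(4·9/56)=-0.5556>−1
Confirm numerically:
  x=-4.167: |R|=0.37637 <1
  x=-4.063: |R|=0.40993 <1
  x=-2.776: |R|=0.53751 <1
  x=-6.353: |R|=1.13353 >1
  x=-6.338: |R|=1.11793 >1
Stable set (-6.2222, 0).

(-6.2222, 0).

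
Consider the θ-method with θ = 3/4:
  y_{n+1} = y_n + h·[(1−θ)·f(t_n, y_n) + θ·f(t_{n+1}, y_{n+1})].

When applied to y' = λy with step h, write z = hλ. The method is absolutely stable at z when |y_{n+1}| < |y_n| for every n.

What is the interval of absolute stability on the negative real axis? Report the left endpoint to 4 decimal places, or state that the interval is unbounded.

On y'=λy, z=hλ:
  y_{n+1} = y_n + z·[1/4·y_n + 3/4·y_{n+1}] ⇒ (1 − 3/4z)y_{n+1} = (1 + 1/4z)y_n
  so R(z) = (1 + 1/4z)/(1 − 3/4z).

Boundary: |R(x)|=1, x<0.
x=-0.34: |R|=0.7291
x=-2: |R|=0.2000
x=-10: |R|=0.1765
x=-100: |R|=0.3158
θ=3/4≥1/2 ⇒ |1+1/4x|<|1−3/4x| ∀x<0 ⇒ unbounded interval.

interval (−∞, 0).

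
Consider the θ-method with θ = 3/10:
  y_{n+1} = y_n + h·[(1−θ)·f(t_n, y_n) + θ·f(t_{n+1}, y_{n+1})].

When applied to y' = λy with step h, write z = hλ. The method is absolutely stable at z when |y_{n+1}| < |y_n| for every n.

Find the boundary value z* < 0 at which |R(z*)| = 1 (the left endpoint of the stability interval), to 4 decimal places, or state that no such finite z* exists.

left endpoint -5.0000.

Set f=λy, z=hλ:
  y_{n+1} = y_n + z·[7/10·y_n + 3/10·y_{n+1}] ⇒ (1 − 3/10z)y_{n+1} = (1 + 7/10z)y_n
  Hence R(z) = (1 + 7/10z)/(1 − 3/10z).

Boundary: |R(x)|=1, x<0.
x=-1.69: |R|=0.1214
R=−1: 1+7/10x = −1+3/10x ⇒ -2/5x=2 ⇒ x=2/(-2/5)=-5.0000
Confirm numerically:
  x=-4.438: |R|=0.90358 <1
  x=-4.167: |R|=0.85192 <1
  x=-2.509: |R|=0.43151 <1
  x=-5.561: |R|=1.08410 >1
  x=-5.487: |R|=1.07362 >1
  x=-5.449: |R|=1.06817 >1
Stable set (-5.0000, 0).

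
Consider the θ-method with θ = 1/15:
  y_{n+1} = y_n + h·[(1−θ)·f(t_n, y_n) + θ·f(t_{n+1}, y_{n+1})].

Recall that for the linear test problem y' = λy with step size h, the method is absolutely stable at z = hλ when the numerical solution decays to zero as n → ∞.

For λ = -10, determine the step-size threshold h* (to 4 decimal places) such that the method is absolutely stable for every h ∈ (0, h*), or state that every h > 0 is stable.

With y'=λy (z=hλ):
  y_{n+1} = y_n + z·[14/15·y_n + 1/15·y_{n+1}] ⇒ (1 − 1/15z)y_{n+1} = (1 + 14/15z)y_n
  ⇒ R(z) = (1 + 14/15z)/(1 − 1/15z).

Solve |R(x)|<1 on ℝ⁻.
x=-1.08: |R|=0.0075
R=−1: 1+14/15x = −1+1/15x ⇒ -13/15x=2 ⇒ x=2/(-13/15)=-2.3077
Confirm numerically:
  x=-1.318: |R|=0.21155 <1
  x=-1.314: |R|=0.20816 <1
  x=-1.004: |R|=0.05899 <1
  x=-2.839: |R|=1.38719 >1
  x=-2.553: |R|=1.18168 >1
Interval (-2.3077, 0).

(-2.3077,0); λ=-10 ⇒ h* = (30/13)/10 = 0.2308.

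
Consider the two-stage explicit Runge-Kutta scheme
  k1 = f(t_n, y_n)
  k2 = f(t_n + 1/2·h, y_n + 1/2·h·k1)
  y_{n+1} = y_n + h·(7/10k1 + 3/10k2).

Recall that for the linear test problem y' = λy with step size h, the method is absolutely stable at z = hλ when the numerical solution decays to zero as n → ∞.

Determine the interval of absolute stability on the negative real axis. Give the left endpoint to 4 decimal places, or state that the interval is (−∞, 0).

(-6.6667, 0).

Set f=λy, z=hλ:
  k1=λy_n ⇒ h·k1=z·y_n;  k2=λ(1+1/2z)y_n ⇒ h·k2=z(1+1/2z)y_n
  y_{n+1}/y_n = 1 + 7/10z + 3/10z(1+1/2z) = 1 + z + 3/20z²
  Hence R(z) = 1 + z + 3/20z².

Solve |R(x)|<1 on ℝ⁻.
x=-0.48: |R|=0.5546
R=1: x+3/20x²=0 ⇒ x=−20/3=-6.6667; min R=1−1/(4·3/20)=-0.6667>−1
Confirm numerically:
  x=-4.466: |R|=0.47423 <1
  x=-3.006: |R|=0.65059 <1
  x=-2.995: |R|=0.64950 <1
  x=-2.696: |R|=0.60574 <1
  x=-7.060: |R|=1.41654 >1
  x=-6.838: |R|=1.17574 >1
  x=-6.760: |R|=1.09464 >1
So |R|<1 on (-6.6667, 0).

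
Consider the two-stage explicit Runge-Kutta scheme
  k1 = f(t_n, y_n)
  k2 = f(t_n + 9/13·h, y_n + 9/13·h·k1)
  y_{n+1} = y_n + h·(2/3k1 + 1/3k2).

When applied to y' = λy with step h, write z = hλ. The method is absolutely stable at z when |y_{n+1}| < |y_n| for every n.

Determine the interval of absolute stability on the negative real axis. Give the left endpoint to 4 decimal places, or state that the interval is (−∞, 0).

On y'=λy, z=hλ:
  k1=λy_n ⇒ h·k1=z·y_n;  k2=λ(1+9/13z)y_n ⇒ h·k2=z(1+9/13z)y_n
  y_{n+1}/y_n = 1 + 2/3z + 1/3z(1+9/13z) = 1 + z + 3/13z²
  Hence R(z) = 1 + z + 3/13z².

Find x<0 with |R(x)|<1.
x=-1.4: |R|=0.0523
R=1: x+3/13x²=0 ⇒ x=−13/3=-4.3333; min R=1−1/(4·3/13)=-0.0833>−1
Confirm numerically:
  x=-3.441: |R|=0.29142 <1
  x=-2.883: |R|=0.03508 <1
  x=-1.970: |R|=0.07441 <1
  x=-4.894: |R|=1.63321 >1
  x=-4.481: |R|=1.15270 >1
Interval (-4.3333, 0).

(-4.3333, 0).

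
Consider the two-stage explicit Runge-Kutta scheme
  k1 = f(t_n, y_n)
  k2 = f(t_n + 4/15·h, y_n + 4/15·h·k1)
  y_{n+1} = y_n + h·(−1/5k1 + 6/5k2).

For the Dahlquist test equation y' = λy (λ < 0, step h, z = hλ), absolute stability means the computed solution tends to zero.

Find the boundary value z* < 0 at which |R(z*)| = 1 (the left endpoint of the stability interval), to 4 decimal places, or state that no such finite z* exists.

z* = -3.1250.

With y'=λy (z=hλ):
  k1=λy_n ⇒ h·k1=z·y_n;  k2=λ(1+4/15z)y_n ⇒ h·k2=z(1+4/15z)y_n
  y_{n+1}/y_n = 1 − 1/5z + 6/5z(1+4/15z) = 1 + z + 8/25z²
  R(z) = 1 + z + 8/25z².

Find x<0 with |R(x)|<1.
x=-1.6: |R|=0.2192
R=1: x+8/25x²=0 ⇒ x=−25/8=-3.1250; min R=1−1/(4·8/25)=0.2188>−1
Confirm numerically:
  x=-2.468: |R|=0.48113 <1
  x=-2.172: |R|=0.33763 <1
  x=-1.788: |R|=0.23502 <1
  x=-3.381: |R|=1.27697 >1
  x=-3.291: |R|=1.17482 >1
  x=-3.150: |R|=1.02520 >1
Interval (-3.1250, 0).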